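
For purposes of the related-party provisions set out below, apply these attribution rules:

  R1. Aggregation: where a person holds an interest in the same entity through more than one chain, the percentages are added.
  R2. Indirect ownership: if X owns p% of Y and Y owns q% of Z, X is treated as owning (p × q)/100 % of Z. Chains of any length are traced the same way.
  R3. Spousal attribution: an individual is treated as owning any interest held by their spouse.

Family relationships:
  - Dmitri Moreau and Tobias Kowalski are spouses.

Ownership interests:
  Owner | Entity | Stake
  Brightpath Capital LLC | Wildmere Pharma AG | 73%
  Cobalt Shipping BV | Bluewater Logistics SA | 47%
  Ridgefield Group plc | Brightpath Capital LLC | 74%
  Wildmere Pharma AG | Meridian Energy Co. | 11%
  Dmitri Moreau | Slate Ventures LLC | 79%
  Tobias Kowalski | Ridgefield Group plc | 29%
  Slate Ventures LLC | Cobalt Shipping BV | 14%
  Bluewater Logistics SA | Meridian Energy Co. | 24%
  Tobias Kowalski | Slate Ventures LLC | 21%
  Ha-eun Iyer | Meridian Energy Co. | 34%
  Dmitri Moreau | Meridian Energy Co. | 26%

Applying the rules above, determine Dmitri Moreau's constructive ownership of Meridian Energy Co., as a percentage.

By spousal attribution (R3), Dmitri Moreau is treated as also owning Tobias Kowalski's interest in Slate Ventures LLC, giving 79% + 21% = 100%.
By spousal attribution (R3), Dmitri Moreau is treated as owning Tobias Kowalski's 29% interest in Ridgefield Group plc.
Chain via Slate Ventures LLC → Cobalt Shipping BV → Bluewater Logistics SA (R2): 100% × 14% × 47% × 24% = 1.5792% of Meridian Energy Co.
Direct interest in Meridian Energy Co: 26%.
Chain via Ridgefield Group plc → Brightpath Capital LLC → Wildmere Pharma AG (R2): 29% × 74% × 73% × 11% = 1.723238% of Meridian Energy Co.
Aggregating (R1): 1.5792% + 26% + 1.723238% = 29.302438%.

29.302438%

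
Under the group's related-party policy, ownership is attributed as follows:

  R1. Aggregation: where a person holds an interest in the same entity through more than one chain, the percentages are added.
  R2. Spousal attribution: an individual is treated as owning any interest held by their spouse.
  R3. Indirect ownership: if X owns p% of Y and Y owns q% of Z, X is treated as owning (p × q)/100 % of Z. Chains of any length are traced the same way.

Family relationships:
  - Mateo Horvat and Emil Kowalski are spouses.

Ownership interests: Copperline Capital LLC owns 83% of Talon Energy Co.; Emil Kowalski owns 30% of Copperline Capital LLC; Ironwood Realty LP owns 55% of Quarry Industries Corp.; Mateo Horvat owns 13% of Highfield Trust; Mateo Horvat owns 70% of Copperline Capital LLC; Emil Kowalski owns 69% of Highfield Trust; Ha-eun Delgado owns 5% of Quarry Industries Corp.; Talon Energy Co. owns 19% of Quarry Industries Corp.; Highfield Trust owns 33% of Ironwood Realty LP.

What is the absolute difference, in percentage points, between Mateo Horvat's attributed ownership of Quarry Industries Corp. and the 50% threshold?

By spousal attribution (R2), Mateo Horvat is treated as also owning Emil Kowalski's interest in Copperline Capital LLC, giving 70% + 30% = 100%.
By spousal attribution (R2), Mateo Horvat is treated as also owning Emil Kowalski's interest in Highfield Trust, giving 13% + 69% = 82%.
Chain via Copperline Capital LLC → Talon Energy Co. (R3): 100% × 83% × 19% = 15.77% of Quarry Industries Corp.
Chain via Highfield Trust → Ironwood Realty LP (R3): 82% × 33% × 55% = 14.883% of Quarry Industries Corp.
Aggregating (R1): 15.77% + 14.883% = 30.653%.
30.653% falls short of the 50% threshold by 19.347 percentage points.

19.347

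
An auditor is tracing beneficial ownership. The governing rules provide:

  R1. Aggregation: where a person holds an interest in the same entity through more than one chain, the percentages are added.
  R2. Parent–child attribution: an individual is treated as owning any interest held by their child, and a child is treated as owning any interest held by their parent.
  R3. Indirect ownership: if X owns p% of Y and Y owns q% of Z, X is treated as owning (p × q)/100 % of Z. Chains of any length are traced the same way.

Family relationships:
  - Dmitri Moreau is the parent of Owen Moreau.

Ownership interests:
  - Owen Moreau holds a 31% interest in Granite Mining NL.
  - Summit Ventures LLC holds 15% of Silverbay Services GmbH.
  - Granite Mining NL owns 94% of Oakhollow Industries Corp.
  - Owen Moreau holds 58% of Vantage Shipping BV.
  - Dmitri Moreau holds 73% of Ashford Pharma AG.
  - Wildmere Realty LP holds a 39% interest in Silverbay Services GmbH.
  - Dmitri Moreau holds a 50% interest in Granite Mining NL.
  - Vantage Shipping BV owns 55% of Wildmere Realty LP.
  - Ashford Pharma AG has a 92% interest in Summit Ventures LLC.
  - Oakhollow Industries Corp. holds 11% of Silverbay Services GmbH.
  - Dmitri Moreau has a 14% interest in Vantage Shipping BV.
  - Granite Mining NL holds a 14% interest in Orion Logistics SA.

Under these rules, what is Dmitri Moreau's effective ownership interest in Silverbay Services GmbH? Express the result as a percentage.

By parent–child attribution (R2), Dmitri Moreau is treated as also owning Owen Moreau's interest in Vantage Shipping BV, giving 14% + 58% = 72%.
By parent–child attribution (R2), Dmitri Moreau is treated as also owning Owen Moreau's interest in Granite Mining NL, giving 50% + 31% = 81%.
Chain via Vantage Shipping BV → Wildmere Realty LP (R3): 72% × 55% × 39% = 15.444% of Silverbay Services GmbH.
Chain via Ashford Pharma AG → Summit Ventures LLC (R3): 73% × 92% × 15% = 10.074% of Silverbay Services GmbH.
Chain via Granite Mining NL → Oakhollow Industries Corp. (R3): 81% × 94% × 11% = 8.3754% of Silverbay Services GmbH.
Aggregating (R1): 15.444% + 10.074% + 8.3754% = 33.8934%.

33.8934%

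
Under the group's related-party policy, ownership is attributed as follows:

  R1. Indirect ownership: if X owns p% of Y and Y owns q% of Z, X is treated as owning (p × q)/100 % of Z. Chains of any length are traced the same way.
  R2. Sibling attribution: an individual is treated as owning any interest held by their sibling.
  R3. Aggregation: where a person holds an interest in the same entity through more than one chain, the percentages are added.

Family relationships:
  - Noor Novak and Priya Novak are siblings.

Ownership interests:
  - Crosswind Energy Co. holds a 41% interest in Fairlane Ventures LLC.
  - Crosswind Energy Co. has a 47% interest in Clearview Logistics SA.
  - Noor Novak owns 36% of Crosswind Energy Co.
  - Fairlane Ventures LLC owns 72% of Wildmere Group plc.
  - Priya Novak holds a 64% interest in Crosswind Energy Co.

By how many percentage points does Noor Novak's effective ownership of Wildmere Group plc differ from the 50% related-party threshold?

20.48

By sibling attribution (R2), Noor Novak is treated as also owning Priya Novak's interest in Crosswind Energy Co, giving 36% + 64% = 100%.
Chain via Crosswind Energy Co. → Fairlane Ventures LLC (R1): 100% × 41% × 72% = 29.52% of Wildmere Group plc.
29.52% falls short of the 50% threshold by 20.48 percentage points.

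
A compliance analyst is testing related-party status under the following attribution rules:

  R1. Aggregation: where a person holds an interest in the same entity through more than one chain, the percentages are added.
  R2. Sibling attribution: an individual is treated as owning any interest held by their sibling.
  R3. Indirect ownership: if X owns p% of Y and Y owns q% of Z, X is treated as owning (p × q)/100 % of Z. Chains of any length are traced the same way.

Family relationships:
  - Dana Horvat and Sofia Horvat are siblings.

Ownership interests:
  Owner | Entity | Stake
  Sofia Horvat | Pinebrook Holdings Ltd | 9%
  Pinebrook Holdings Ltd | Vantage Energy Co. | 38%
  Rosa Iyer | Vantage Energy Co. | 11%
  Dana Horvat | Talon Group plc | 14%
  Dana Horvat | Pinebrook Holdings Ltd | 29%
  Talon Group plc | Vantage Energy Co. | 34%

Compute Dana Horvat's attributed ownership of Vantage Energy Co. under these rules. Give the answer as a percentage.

19.2%

By sibling attribution (R2), Dana Horvat is treated as also owning Sofia Horvat's interest in Pinebrook Holdings Ltd, giving 29% + 9% = 38%.
Chain via Talon Group plc (R3): 14% × 34% = 4.76% of Vantage Energy Co.
Chain via Pinebrook Holdings Ltd (R3): 38% × 38% = 14.44% of Vantage Energy Co.
Aggregating (R1): 4.76% + 14.44% = 19.2%.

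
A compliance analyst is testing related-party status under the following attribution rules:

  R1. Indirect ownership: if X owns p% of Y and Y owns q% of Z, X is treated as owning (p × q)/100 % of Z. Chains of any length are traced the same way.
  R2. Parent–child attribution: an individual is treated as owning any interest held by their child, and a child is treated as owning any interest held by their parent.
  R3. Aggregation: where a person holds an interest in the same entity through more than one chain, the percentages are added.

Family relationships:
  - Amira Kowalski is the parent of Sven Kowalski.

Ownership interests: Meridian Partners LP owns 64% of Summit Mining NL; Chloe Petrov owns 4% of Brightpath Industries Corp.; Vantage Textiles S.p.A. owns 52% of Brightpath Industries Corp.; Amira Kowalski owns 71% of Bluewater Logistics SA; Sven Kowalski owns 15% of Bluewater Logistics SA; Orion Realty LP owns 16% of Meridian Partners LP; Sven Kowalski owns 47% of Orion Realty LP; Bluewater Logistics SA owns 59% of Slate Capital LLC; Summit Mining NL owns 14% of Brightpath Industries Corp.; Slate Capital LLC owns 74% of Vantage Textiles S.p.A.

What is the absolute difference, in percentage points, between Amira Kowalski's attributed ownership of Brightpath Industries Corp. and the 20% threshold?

By parent–child attribution (R2), Amira Kowalski is treated as also owning Sven Kowalski's interest in Bluewater Logistics SA, giving 71% + 15% = 86%.
By parent–child attribution (R2), Amira Kowalski is treated as owning Sven Kowalski's 47% interest in Orion Realty LP.
Chain via Bluewater Logistics SA → Slate Capital LLC → Vantage Textiles S.p.A. (R1): 86% × 59% × 74% × 52% = 19.524752% of Brightpath Industries Corp.
Chain via Orion Realty LP → Meridian Partners LP → Summit Mining NL (R1): 47% × 16% × 64% × 14% = 0.673792% of Brightpath Industries Corp.
Aggregating (R3): 19.524752% + 0.673792% = 20.198544%.
20.198544% exceeds the 20% threshold by 0.198544 percentage points.

0.198544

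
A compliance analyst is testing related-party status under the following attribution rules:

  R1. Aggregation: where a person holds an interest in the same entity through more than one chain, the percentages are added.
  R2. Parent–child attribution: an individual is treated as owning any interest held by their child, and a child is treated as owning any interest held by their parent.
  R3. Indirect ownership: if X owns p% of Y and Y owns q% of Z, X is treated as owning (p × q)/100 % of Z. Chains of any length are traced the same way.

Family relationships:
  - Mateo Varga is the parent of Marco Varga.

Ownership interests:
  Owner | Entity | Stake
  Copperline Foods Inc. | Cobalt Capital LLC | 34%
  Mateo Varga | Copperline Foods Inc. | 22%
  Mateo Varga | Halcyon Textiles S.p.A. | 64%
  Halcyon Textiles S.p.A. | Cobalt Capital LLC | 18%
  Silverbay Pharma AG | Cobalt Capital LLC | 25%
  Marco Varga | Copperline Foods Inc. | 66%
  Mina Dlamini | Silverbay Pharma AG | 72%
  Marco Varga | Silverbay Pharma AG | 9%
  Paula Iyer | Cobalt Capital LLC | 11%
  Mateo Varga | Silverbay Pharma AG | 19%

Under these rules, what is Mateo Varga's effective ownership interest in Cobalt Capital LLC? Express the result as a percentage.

By parent–child attribution (R2), Mateo Varga is treated as also owning Marco Varga's interest in Copperline Foods Inc, giving 22% + 66% = 88%.
By parent–child attribution (R2), Mateo Varga is treated as also owning Marco Varga's interest in Silverbay Pharma AG, giving 19% + 9% = 28%.
Chain via Halcyon Textiles S.p.A. (R3): 64% × 18% = 11.52% of Cobalt Capital LLC.
Chain via Copperline Foods Inc. (R3): 88% × 34% = 29.92% of Cobalt Capital LLC.
Chain via Silverbay Pharma AG (R3): 28% × 25% = 7% of Cobalt Capital LLC.
Aggregating (R1): 11.52% + 29.92% + 7% = 48.44%.

48.44%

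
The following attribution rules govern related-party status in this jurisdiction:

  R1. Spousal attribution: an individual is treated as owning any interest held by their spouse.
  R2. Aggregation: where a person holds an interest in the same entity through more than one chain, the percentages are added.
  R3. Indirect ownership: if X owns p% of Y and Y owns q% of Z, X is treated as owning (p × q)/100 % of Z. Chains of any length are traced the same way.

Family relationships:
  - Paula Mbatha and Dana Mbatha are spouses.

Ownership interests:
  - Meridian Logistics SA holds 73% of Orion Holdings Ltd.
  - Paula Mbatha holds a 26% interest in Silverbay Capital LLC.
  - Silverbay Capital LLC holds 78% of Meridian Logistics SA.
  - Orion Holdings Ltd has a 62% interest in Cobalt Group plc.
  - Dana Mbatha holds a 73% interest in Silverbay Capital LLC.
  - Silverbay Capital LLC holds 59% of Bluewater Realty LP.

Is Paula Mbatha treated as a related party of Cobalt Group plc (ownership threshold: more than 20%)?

By spousal attribution (R1), Paula Mbatha is treated as also owning Dana Mbatha's interest in Silverbay Capital LLC, giving 26% + 73% = 99%.
Chain via Silverbay Capital LLC → Meridian Logistics SA → Orion Holdings Ltd (R3): 99% × 78% × 73% × 62% = 34.949772% of Cobalt Group plc.
34.949772% exceeds the 20% threshold, so Paula is a related party to Cobalt Group plc.

Yes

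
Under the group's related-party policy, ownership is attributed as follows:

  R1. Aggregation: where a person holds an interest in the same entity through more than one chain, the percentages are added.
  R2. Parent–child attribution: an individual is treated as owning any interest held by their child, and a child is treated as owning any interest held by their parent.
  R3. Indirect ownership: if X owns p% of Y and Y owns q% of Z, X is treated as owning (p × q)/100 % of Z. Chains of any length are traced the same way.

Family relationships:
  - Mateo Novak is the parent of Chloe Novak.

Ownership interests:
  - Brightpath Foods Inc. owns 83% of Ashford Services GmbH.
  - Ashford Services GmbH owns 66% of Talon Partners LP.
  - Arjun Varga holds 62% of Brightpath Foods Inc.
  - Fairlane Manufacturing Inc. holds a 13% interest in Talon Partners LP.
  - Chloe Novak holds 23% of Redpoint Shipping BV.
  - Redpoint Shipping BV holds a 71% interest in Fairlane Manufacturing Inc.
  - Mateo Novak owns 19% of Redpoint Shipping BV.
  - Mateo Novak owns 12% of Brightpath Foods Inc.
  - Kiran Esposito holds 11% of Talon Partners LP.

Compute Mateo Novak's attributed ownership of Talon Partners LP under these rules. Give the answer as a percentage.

By parent–child attribution (R2), Mateo Novak is treated as also owning Chloe Novak's interest in Redpoint Shipping BV, giving 19% + 23% = 42%.
Chain via Redpoint Shipping BV → Fairlane Manufacturing Inc. (R3): 42% × 71% × 13% = 3.8766% of Talon Partners LP.
Chain via Brightpath Foods Inc. → Ashford Services GmbH (R3): 12% × 83% × 66% = 6.5736% of Talon Partners LP.
Aggregating (R1): 3.8766% + 6.5736% = 10.4502%.

10.4502%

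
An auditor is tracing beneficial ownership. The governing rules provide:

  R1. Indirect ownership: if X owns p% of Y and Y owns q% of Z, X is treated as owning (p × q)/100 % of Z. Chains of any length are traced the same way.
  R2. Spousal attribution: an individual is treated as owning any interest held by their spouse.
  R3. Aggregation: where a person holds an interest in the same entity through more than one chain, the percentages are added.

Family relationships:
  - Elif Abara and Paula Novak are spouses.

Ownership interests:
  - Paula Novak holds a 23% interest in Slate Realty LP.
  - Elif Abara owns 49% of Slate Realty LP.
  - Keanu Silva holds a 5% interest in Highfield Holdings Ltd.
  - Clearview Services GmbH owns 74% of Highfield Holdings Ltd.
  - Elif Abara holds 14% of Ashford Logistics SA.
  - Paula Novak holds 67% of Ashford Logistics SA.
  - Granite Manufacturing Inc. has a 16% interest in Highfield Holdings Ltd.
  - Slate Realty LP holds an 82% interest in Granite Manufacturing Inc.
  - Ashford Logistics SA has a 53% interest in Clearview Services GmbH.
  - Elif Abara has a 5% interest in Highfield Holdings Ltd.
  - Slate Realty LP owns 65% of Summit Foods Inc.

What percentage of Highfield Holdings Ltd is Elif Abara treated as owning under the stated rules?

46.2146%

By spousal attribution (R2), Elif Abara is treated as also owning Paula Novak's interest in Slate Realty LP, giving 49% + 23% = 72%.
By spousal attribution (R2), Elif Abara is treated as also owning Paula Novak's interest in Ashford Logistics SA, giving 14% + 67% = 81%.
Chain via Slate Realty LP → Granite Manufacturing Inc. (R1): 72% × 82% × 16% = 9.4464% of Highfield Holdings Ltd.
Chain via Ashford Logistics SA → Clearview Services GmbH (R1): 81% × 53% × 74% = 31.7682% of Highfield Holdings Ltd.
Direct interest in Highfield Holdings Ltd: 5%.
Aggregating (R3): 9.4464% + 31.7682% + 5% = 46.2146%.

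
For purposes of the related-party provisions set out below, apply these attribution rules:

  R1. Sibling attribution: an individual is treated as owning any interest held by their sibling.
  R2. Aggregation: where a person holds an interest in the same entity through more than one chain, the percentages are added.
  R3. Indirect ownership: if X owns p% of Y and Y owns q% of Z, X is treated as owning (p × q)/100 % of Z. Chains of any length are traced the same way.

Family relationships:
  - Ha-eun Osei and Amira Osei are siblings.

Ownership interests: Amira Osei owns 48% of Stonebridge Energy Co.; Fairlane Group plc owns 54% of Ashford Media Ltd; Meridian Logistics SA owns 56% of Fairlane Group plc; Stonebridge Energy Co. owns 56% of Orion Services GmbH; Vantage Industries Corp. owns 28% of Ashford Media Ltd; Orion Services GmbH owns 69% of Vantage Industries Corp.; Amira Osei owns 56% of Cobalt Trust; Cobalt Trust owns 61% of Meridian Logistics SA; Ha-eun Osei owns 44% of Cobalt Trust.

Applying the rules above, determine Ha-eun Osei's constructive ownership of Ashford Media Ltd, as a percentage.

By sibling attribution (R1), Ha-eun Osei is treated as also owning Amira Osei's interest in Cobalt Trust, giving 44% + 56% = 100%.
By sibling attribution (R1), Ha-eun Osei is treated as owning Amira Osei's 48% interest in Stonebridge Energy Co.
Chain via Cobalt Trust → Meridian Logistics SA → Fairlane Group plc (R3): 100% × 61% × 56% × 54% = 18.4464% of Ashford Media Ltd.
Chain via Stonebridge Energy Co. → Orion Services GmbH → Vantage Industries Corp. (R3): 48% × 56% × 69% × 28% = 5.193216% of Ashford Media Ltd.
Aggregating (R2): 18.4464% + 5.193216% = 23.639616%.

23.639616%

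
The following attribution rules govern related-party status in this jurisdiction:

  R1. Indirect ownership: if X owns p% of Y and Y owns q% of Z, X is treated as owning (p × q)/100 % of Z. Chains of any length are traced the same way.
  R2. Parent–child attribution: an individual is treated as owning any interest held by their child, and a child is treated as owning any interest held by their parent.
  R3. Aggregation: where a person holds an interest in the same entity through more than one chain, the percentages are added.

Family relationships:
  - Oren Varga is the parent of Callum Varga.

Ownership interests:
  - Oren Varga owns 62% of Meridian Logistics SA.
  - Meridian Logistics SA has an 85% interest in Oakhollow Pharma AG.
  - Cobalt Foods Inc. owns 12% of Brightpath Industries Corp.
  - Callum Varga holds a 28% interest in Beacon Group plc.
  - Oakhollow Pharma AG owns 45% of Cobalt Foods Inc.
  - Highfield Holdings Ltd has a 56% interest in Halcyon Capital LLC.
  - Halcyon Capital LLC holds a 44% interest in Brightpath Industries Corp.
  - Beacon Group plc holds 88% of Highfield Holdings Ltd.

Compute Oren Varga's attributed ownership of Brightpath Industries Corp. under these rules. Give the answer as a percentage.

8.917096%

By parent–child attribution (R2), Oren Varga is treated as owning Callum Varga's 28% interest in Beacon Group plc.
Chain via Meridian Logistics SA → Oakhollow Pharma AG → Cobalt Foods Inc. (R1): 62% × 85% × 45% × 12% = 2.8458% of Brightpath Industries Corp.
Chain via Beacon Group plc → Highfield Holdings Ltd → Halcyon Capital LLC (R1): 28% × 88% × 56% × 44% = 6.071296% of Brightpath Industries Corp.
Aggregating (R3): 2.8458% + 6.071296% = 8.917096%.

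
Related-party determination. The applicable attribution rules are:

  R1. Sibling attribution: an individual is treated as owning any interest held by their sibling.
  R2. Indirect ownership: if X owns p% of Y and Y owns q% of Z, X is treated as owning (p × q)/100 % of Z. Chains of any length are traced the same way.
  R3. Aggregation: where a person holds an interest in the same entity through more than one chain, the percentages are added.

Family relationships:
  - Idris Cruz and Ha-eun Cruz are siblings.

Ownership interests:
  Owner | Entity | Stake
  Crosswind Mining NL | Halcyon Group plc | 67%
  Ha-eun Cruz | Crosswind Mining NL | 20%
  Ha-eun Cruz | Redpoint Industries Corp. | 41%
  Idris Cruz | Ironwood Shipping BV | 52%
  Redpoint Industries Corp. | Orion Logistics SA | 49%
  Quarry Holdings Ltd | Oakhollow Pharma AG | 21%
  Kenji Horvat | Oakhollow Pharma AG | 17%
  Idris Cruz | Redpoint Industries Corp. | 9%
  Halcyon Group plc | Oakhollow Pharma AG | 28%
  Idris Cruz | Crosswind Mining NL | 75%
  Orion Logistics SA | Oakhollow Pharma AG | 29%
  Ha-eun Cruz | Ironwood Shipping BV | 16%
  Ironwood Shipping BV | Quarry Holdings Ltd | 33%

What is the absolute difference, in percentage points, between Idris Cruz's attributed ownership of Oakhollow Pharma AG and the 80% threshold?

50.3606

By sibling attribution (R1), Idris Cruz is treated as also owning Ha-eun Cruz's interest in Ironwood Shipping BV, giving 52% + 16% = 68%.
By sibling attribution (R1), Idris Cruz is treated as also owning Ha-eun Cruz's interest in Crosswind Mining NL, giving 75% + 20% = 95%.
By sibling attribution (R1), Idris Cruz is treated as also owning Ha-eun Cruz's interest in Redpoint Industries Corp, giving 9% + 41% = 50%.
Chain via Ironwood Shipping BV → Quarry Holdings Ltd (R2): 68% × 33% × 21% = 4.7124% of Oakhollow Pharma AG.
Chain via Crosswind Mining NL → Halcyon Group plc (R2): 95% × 67% × 28% = 17.822% of Oakhollow Pharma AG.
Chain via Redpoint Industries Corp. → Orion Logistics SA (R2): 50% × 49% × 29% = 7.105% of Oakhollow Pharma AG.
Aggregating (R3): 4.7124% + 17.822% + 7.105% = 29.6394%.
29.6394% falls short of the 80% threshold by 50.3606 percentage points.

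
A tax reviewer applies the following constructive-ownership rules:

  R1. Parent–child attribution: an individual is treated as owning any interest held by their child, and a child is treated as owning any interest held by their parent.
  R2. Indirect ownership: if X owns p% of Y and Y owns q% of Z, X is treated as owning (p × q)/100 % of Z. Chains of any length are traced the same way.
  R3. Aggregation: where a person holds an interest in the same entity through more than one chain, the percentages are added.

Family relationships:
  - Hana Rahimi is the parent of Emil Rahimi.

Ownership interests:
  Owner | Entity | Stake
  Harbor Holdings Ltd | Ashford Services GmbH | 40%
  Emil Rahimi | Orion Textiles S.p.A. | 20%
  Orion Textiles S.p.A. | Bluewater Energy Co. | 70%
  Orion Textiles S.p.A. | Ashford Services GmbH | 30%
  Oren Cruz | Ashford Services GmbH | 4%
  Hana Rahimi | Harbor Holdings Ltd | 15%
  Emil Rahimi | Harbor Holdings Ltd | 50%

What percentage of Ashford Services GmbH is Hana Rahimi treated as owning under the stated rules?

32%

By parent–child attribution (R1), Hana Rahimi is treated as also owning Emil Rahimi's interest in Harbor Holdings Ltd, giving 15% + 50% = 65%.
By parent–child attribution (R1), Hana Rahimi is treated as owning Emil Rahimi's 20% interest in Orion Textiles S.p.A.
Chain via Harbor Holdings Ltd (R2): 65% × 40% = 26% of Ashford Services GmbH.
Chain via Orion Textiles S.p.A. (R2): 20% × 30% = 6% of Ashford Services GmbH.
Aggregating (R3): 26% + 6% = 32%.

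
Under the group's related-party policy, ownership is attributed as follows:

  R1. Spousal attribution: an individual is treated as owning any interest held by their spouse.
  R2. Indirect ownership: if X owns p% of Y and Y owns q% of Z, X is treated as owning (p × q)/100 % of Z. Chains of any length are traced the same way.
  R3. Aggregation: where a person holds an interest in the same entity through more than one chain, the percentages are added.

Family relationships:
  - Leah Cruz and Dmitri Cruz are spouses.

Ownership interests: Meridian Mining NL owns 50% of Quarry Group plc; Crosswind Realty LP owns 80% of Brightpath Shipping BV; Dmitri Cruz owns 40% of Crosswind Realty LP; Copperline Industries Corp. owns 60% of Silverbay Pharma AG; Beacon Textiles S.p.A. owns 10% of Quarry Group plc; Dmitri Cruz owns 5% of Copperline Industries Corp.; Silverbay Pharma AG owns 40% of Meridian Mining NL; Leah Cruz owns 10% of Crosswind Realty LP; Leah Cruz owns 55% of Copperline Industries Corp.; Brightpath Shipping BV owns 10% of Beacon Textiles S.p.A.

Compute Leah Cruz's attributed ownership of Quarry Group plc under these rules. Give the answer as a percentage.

7.6%

By spousal attribution (R1), Leah Cruz is treated as also owning Dmitri Cruz's interest in Crosswind Realty LP, giving 10% + 40% = 50%.
By spousal attribution (R1), Leah Cruz is treated as also owning Dmitri Cruz's interest in Copperline Industries Corp, giving 55% + 5% = 60%.
Chain via Crosswind Realty LP → Brightpath Shipping BV → Beacon Textiles S.p.A. (R2): 50% × 80% × 10% × 10% = 0.4% of Quarry Group plc.
Chain via Copperline Industries Corp. → Silverbay Pharma AG → Meridian Mining NL (R2): 60% × 60% × 40% × 50% = 7.2% of Quarry Group plc.
Aggregating (R3): 0.4% + 7.2% = 7.6%.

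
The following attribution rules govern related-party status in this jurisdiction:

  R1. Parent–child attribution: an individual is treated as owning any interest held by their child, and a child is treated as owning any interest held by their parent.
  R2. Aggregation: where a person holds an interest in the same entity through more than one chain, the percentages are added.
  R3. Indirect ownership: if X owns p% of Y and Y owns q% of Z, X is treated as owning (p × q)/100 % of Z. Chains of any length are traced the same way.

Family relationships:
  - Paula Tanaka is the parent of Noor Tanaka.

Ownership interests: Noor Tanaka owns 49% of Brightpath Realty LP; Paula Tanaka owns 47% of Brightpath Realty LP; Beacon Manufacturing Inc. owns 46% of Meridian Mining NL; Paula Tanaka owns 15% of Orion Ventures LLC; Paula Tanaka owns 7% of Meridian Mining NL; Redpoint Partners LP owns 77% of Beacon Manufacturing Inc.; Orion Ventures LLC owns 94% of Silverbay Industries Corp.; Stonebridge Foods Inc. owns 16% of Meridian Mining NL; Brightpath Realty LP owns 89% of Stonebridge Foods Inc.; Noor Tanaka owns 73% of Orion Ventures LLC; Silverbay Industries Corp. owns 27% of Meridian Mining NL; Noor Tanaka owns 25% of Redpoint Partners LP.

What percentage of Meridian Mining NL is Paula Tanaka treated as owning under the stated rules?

51.8598%

By parent–child attribution (R1), Paula Tanaka is treated as also owning Noor Tanaka's interest in Brightpath Realty LP, giving 47% + 49% = 96%.
By parent–child attribution (R1), Paula Tanaka is treated as also owning Noor Tanaka's interest in Orion Ventures LLC, giving 15% + 73% = 88%.
By parent–child attribution (R1), Paula Tanaka is treated as owning Noor Tanaka's 25% interest in Redpoint Partners LP.
Chain via Brightpath Realty LP → Stonebridge Foods Inc. (R3): 96% × 89% × 16% = 13.6704% of Meridian Mining NL.
Chain via Orion Ventures LLC → Silverbay Industries Corp. (R3): 88% × 94% × 27% = 22.3344% of Meridian Mining NL.
Direct interest in Meridian Mining NL: 7%.
Chain via Redpoint Partners LP → Beacon Manufacturing Inc. (R3): 25% × 77% × 46% = 8.855% of Meridian Mining NL.
Aggregating (R2): 13.6704% + 22.3344% + 7% + 8.855% = 51.8598%.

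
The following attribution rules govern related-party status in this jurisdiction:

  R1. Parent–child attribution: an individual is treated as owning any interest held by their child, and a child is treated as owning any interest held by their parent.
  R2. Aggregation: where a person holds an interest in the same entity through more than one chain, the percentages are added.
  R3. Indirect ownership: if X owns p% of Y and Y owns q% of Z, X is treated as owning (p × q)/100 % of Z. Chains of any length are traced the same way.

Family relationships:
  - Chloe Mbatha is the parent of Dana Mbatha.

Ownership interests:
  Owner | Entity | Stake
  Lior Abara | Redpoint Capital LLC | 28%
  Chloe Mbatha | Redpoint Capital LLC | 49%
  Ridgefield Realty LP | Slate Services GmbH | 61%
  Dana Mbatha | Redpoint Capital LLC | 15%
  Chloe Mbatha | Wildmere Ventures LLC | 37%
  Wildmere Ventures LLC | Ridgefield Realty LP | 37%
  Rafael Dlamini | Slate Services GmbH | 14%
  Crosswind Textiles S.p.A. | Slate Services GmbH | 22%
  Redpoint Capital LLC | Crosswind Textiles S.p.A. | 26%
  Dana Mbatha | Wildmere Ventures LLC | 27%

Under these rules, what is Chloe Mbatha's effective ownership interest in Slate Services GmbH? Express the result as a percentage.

18.1056%

By parent–child attribution (R1), Chloe Mbatha is treated as also owning Dana Mbatha's interest in Wildmere Ventures LLC, giving 37% + 27% = 64%.
By parent–child attribution (R1), Chloe Mbatha is treated as also owning Dana Mbatha's interest in Redpoint Capital LLC, giving 49% + 15% = 64%.
Chain via Wildmere Ventures LLC → Ridgefield Realty LP (R3): 64% × 37% × 61% = 14.4448% of Slate Services GmbH.
Chain via Redpoint Capital LLC → Crosswind Textiles S.p.A. (R3): 64% × 26% × 22% = 3.6608% of Slate Services GmbH.
Aggregating (R2): 14.4448% + 3.6608% = 18.1056%.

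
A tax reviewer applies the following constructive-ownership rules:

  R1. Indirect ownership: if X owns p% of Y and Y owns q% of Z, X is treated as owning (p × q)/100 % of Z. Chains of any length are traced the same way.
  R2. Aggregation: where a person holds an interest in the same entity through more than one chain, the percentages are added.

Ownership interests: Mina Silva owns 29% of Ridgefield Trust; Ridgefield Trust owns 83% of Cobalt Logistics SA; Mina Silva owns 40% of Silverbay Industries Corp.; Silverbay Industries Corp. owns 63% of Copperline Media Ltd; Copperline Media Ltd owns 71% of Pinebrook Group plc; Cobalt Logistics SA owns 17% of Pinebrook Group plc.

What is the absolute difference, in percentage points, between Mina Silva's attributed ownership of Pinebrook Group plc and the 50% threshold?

28.0161

Chain via Silverbay Industries Corp. → Copperline Media Ltd (R1): 40% × 63% × 71% = 17.892% of Pinebrook Group plc.
Chain via Ridgefield Trust → Cobalt Logistics SA (R1): 29% × 83% × 17% = 4.0919% of Pinebrook Group plc.
Aggregating (R2): 17.892% + 4.0919% = 21.9839%.
21.9839% falls short of the 50% threshold by 28.0161 percentage points.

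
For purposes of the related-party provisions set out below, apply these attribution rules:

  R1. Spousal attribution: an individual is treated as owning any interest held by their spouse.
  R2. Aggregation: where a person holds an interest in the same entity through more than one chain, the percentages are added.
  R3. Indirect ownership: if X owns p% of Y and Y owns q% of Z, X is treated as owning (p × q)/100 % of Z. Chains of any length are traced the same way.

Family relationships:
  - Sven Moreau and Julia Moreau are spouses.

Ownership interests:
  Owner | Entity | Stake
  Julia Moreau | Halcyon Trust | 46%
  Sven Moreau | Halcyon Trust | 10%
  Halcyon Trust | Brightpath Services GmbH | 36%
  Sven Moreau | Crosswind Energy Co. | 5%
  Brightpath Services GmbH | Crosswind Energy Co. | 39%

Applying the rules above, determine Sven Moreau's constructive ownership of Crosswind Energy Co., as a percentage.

By spousal attribution (R1), Sven Moreau is treated as also owning Julia Moreau's interest in Halcyon Trust, giving 10% + 46% = 56%.
Chain via Halcyon Trust → Brightpath Services GmbH (R3): 56% × 36% × 39% = 7.8624% of Crosswind Energy Co.
Direct interest in Crosswind Energy Co: 5%.
Aggregating (R2): 7.8624% + 5% = 12.8624%.

12.8624%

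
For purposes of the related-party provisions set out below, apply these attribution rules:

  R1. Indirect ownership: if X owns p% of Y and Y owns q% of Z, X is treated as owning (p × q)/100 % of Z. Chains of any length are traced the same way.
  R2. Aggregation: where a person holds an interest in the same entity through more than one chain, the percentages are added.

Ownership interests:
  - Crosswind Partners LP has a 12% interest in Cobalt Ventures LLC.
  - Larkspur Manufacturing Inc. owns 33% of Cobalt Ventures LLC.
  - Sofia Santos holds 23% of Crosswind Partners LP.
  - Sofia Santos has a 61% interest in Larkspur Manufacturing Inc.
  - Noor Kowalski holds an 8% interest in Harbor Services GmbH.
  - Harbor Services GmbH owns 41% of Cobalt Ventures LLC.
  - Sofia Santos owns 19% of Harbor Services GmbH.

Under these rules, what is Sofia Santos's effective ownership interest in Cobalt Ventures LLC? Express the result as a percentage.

30.68%

Chain via Larkspur Manufacturing Inc. (R1): 61% × 33% = 20.13% of Cobalt Ventures LLC.
Chain via Crosswind Partners LP (R1): 23% × 12% = 2.76% of Cobalt Ventures LLC.
Chain via Harbor Services GmbH (R1): 19% × 41% = 7.79% of Cobalt Ventures LLC.
Aggregating (R2): 20.13% + 2.76% + 7.79% = 30.68%.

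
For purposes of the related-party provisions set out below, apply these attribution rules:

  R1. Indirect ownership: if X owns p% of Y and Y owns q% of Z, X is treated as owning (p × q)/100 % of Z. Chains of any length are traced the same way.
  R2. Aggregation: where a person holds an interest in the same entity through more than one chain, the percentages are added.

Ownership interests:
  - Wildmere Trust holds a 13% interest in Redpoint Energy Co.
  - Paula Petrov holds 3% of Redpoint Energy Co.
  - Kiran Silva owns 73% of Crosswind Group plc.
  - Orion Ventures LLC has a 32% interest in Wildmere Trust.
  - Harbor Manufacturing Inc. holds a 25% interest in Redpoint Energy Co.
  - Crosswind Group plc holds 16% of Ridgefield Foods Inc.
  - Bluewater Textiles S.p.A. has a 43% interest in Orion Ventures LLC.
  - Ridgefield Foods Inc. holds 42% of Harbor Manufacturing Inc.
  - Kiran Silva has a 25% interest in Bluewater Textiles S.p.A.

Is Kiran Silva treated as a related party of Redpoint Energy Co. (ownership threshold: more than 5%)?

Chain via Bluewater Textiles S.p.A. → Orion Ventures LLC → Wildmere Trust (R1): 25% × 43% × 32% × 13% = 0.4472% of Redpoint Energy Co.
Chain via Crosswind Group plc → Ridgefield Foods Inc. → Harbor Manufacturing Inc. (R1): 73% × 16% × 42% × 25% = 1.2264% of Redpoint Energy Co.
Aggregating (R2): 0.4472% + 1.2264% = 1.6736%.
1.6736% does not exceed the 5% threshold, so Kiran is not a related party to Redpoint Energy Co.

No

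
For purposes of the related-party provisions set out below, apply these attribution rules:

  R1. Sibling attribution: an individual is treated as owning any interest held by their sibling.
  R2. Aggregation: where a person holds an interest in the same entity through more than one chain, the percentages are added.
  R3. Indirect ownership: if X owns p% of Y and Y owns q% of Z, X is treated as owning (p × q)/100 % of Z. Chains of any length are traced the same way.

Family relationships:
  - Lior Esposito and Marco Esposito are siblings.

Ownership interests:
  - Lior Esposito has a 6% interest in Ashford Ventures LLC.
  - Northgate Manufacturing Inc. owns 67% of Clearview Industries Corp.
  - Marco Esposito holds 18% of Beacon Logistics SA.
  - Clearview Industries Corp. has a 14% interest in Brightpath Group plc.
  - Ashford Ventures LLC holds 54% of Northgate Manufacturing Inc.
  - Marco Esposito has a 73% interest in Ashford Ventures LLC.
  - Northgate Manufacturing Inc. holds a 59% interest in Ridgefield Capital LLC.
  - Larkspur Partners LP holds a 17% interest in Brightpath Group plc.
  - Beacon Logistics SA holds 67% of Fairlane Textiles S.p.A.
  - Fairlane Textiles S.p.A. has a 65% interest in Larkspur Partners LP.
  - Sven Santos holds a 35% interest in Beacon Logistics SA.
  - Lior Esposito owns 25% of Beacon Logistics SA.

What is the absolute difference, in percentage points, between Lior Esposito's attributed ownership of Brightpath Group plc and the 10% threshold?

2.814987

By sibling attribution (R1), Lior Esposito is treated as also owning Marco Esposito's interest in Ashford Ventures LLC, giving 6% + 73% = 79%.
By sibling attribution (R1), Lior Esposito is treated as also owning Marco Esposito's interest in Beacon Logistics SA, giving 25% + 18% = 43%.
Chain via Ashford Ventures LLC → Northgate Manufacturing Inc. → Clearview Industries Corp. (R3): 79% × 54% × 67% × 14% = 4.001508% of Brightpath Group plc.
Chain via Beacon Logistics SA → Fairlane Textiles S.p.A. → Larkspur Partners LP (R3): 43% × 67% × 65% × 17% = 3.183505% of Brightpath Group plc.
Aggregating (R2): 4.001508% + 3.183505% = 7.185013%.
7.185013% falls short of the 10% threshold by 2.814987 percentage points.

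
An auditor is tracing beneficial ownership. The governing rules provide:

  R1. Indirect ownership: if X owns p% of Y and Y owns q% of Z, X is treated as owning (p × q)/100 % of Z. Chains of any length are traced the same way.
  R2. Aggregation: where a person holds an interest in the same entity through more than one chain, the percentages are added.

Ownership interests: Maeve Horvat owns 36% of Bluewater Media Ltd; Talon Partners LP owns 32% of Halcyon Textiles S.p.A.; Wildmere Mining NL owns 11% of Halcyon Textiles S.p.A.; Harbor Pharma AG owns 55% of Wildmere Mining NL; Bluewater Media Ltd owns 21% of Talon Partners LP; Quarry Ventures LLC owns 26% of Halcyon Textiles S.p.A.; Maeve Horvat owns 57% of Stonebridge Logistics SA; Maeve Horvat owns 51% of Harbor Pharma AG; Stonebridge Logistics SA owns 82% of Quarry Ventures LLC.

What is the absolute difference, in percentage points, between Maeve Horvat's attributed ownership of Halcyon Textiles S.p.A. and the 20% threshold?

2.3429

Chain via Bluewater Media Ltd → Talon Partners LP (R1): 36% × 21% × 32% = 2.4192% of Halcyon Textiles S.p.A.
Chain via Harbor Pharma AG → Wildmere Mining NL (R1): 51% × 55% × 11% = 3.0855% of Halcyon Textiles S.p.A.
Chain via Stonebridge Logistics SA → Quarry Ventures LLC (R1): 57% × 82% × 26% = 12.1524% of Halcyon Textiles S.p.A.
Aggregating (R2): 2.4192% + 3.0855% + 12.1524% = 17.6571%.
17.6571% falls short of the 20% threshold by 2.3429 percentage points.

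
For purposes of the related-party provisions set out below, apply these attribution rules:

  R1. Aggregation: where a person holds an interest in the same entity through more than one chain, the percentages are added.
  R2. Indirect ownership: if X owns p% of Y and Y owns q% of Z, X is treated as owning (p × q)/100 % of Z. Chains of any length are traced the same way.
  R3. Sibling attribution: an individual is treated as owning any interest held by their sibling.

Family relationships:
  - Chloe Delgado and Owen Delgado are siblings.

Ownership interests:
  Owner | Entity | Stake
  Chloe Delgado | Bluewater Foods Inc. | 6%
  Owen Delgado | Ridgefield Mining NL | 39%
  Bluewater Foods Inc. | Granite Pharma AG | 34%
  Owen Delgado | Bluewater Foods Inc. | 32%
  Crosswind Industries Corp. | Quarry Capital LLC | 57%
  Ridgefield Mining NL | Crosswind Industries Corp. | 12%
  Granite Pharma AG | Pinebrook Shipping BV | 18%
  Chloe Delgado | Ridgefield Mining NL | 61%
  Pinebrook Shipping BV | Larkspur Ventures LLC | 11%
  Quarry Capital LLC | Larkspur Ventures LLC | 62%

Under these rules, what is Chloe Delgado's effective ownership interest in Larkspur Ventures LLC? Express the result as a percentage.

By sibling attribution (R3), Chloe Delgado is treated as also owning Owen Delgado's interest in Ridgefield Mining NL, giving 61% + 39% = 100%.
By sibling attribution (R3), Chloe Delgado is treated as also owning Owen Delgado's interest in Bluewater Foods Inc, giving 6% + 32% = 38%.
Chain via Ridgefield Mining NL → Crosswind Industries Corp. → Quarry Capital LLC (R2): 100% × 12% × 57% × 62% = 4.2408% of Larkspur Ventures LLC.
Chain via Bluewater Foods Inc. → Granite Pharma AG → Pinebrook Shipping BV (R2): 38% × 34% × 18% × 11% = 0.255816% of Larkspur Ventures LLC.
Aggregating (R1): 4.2408% + 0.255816% = 4.496616%.

4.496616%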